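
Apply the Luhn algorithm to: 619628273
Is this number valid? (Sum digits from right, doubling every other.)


Luhn sum = 39
39 mod 10 = 9

Invalid (Luhn sum mod 10 = 9)


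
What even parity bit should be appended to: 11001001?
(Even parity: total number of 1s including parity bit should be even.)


Number of 1s in data: 4
Parity bit: 0

0


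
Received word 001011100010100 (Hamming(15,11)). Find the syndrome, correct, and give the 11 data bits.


Syndrome = 1: error at position 1

Data: 11110010100 (corrected bit 1)


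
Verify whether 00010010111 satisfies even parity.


Number of 1s: 5

No, parity error (5 ones)


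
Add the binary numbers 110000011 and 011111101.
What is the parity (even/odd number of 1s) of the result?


110000011 = 387
011111101 = 253
Sum = 640 = 1010000000
1s count = 2

even parity (2 ones in 1010000000)


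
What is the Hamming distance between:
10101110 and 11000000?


XOR: 01101110
Count of 1s: 5

5


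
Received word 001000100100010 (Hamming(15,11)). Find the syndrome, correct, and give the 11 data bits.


Syndrome = 0: no error detected

Data: 10010100010 (no errors)


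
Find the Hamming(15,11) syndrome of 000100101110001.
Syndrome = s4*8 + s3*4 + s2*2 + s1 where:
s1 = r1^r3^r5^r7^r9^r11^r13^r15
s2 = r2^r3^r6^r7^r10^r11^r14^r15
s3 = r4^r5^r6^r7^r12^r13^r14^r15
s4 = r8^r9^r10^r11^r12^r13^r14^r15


s1=0, s2=0, s3=1, s4=0

Syndrome = 4 (error at position 4)


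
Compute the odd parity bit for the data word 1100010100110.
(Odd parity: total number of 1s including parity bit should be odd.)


Number of 1s in data: 6
Parity bit: 1

1


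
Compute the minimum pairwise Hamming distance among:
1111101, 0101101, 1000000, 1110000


Comparing all pairs, minimum distance: 2
Can detect 1 errors, correct 0 errors

2


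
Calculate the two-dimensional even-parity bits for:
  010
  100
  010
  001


Row parities: 1111
Column parities: 101

Row P: 1111, Col P: 101, Corner: 0


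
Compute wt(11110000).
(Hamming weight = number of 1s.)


Counting 1s in 11110000

4


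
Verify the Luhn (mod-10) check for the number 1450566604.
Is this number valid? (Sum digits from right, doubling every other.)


Luhn sum = 27
27 mod 10 = 7

Invalid (Luhn sum mod 10 = 7)


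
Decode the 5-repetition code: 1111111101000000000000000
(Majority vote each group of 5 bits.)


Groups: 11111, 11101, 00000, 00000, 00000
Majority votes: 11000

11000


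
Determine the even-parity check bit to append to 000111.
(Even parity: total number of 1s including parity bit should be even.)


Number of 1s in data: 3
Parity bit: 1

1


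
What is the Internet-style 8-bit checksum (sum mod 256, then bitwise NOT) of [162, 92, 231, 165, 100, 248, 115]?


Sum = 1113 mod 256 = 89
Complement = 166

166


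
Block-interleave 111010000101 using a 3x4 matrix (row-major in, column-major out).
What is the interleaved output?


Matrix:
  1110
  1000
  0101
Read columns: 110101100001

110101100001


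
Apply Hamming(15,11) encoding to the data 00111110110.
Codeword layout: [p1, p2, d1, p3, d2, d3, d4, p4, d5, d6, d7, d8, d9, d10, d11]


Parity bits: p1=0, p2=1, p3=0, p4=1

010001111110110


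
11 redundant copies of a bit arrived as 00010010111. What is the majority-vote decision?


Ones: 5 out of 11
Threshold: 6

0 (5/11 voted 1)


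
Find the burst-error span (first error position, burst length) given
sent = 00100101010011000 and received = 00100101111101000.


XOR: 00000000101110000

Burst at position 8, length 5


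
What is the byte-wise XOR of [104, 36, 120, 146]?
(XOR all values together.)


XOR chain: 104 ^ 36 ^ 120 ^ 146 = 166

166


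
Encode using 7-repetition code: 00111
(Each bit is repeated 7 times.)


Each bit -> 7 copies

00000000000000111111111111111111111


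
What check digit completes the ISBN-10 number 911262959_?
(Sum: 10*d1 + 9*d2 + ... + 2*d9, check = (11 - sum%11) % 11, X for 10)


Weighted sum: 236
236 mod 11 = 5

Check digit: 6


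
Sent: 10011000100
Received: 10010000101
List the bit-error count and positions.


XOR: 00001000001

2 error(s) at position(s): 4, 10


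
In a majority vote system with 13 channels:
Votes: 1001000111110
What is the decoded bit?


Ones: 7 out of 13
Threshold: 7

1 (7/13 voted 1)


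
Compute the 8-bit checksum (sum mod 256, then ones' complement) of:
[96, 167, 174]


Sum = 437 mod 256 = 181
Complement = 74

74


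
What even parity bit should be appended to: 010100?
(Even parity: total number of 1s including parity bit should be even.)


Number of 1s in data: 2
Parity bit: 0

0


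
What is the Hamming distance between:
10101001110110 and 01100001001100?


XOR: 11001000111010
Count of 1s: 7

7


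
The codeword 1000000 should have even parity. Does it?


Number of 1s: 1

No, parity error (1 ones)


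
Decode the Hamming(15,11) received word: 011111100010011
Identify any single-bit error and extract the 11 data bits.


Syndrome = 11: error at position 11

Data: 11110000011 (corrected bit 11)


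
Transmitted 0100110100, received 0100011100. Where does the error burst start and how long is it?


XOR: 0000101000

Burst at position 4, length 3


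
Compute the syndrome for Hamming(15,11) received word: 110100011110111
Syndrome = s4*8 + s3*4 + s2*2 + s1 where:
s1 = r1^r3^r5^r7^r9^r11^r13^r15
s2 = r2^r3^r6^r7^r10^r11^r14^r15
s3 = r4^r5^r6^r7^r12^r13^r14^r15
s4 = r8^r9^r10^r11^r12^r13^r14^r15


s1=1, s2=1, s3=0, s4=1

Syndrome = 11 (error at position 11)


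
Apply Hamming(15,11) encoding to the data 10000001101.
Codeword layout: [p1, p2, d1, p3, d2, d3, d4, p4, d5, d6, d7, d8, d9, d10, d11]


Parity bits: p1=1, p2=0, p3=1, p4=1

101100010001101


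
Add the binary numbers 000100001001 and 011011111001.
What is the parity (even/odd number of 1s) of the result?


000100001001 = 265
011011111001 = 1785
Sum = 2050 = 100000000010
1s count = 2

even parity (2 ones in 100000000010)


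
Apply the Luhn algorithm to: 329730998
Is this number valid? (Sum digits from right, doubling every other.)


Luhn sum = 50
50 mod 10 = 0

Valid (Luhn sum mod 10 = 0)


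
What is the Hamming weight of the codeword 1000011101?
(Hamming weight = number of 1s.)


Counting 1s in 1000011101

5


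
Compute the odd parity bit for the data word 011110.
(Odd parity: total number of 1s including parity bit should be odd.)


Number of 1s in data: 4
Parity bit: 1

1


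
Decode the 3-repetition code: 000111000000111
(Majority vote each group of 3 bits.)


Groups: 000, 111, 000, 000, 111
Majority votes: 01001

01001


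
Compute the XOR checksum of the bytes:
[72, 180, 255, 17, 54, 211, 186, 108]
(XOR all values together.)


XOR chain: 72 ^ 180 ^ 255 ^ 17 ^ 54 ^ 211 ^ 186 ^ 108 = 33

33


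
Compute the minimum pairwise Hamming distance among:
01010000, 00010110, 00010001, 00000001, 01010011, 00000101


Comparing all pairs, minimum distance: 1
Can detect 0 errors, correct 0 errors

1


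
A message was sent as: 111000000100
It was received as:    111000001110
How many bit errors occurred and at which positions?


XOR: 000000001010

2 error(s) at position(s): 8, 10


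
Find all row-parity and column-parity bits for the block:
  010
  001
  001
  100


Row parities: 1111
Column parities: 110

Row P: 1111, Col P: 110, Corner: 0


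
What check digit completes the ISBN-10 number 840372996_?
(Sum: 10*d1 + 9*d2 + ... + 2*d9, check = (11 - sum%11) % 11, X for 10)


Weighted sum: 264
264 mod 11 = 0

Check digit: 0


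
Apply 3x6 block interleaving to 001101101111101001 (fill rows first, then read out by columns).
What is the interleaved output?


Matrix:
  001101
  101111
  101001
Read columns: 011000111110010111

011000111110010111


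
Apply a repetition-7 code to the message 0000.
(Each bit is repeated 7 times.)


Each bit -> 7 copies

0000000000000000000000000000


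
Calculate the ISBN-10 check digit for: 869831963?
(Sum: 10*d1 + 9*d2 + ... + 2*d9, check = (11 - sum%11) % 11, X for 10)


Weighted sum: 345
345 mod 11 = 4

Check digit: 7


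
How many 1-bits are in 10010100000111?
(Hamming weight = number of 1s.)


Counting 1s in 10010100000111

6


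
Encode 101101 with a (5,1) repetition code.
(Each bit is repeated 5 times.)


Each bit -> 5 copies

111110000011111111110000011111


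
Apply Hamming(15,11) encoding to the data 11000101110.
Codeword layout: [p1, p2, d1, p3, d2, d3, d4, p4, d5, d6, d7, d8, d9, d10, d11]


Parity bits: p1=1, p2=1, p3=0, p4=0

111010000101110


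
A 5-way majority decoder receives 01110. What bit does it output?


Ones: 3 out of 5
Threshold: 3

1 (3/5 voted 1)


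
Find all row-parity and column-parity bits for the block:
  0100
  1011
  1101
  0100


Row parities: 1111
Column parities: 0110

Row P: 1111, Col P: 0110, Corner: 0


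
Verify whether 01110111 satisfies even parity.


Number of 1s: 6

Yes, parity is correct (6 ones)


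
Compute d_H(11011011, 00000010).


XOR: 11011001
Count of 1s: 5

5


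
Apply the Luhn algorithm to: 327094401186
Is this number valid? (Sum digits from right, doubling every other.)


Luhn sum = 50
50 mod 10 = 0

Valid (Luhn sum mod 10 = 0)


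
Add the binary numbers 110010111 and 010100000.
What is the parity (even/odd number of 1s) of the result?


110010111 = 407
010100000 = 160
Sum = 567 = 1000110111
1s count = 6

even parity (6 ones in 1000110111)


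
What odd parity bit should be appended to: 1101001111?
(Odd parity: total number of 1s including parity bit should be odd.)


Number of 1s in data: 7
Parity bit: 0

0


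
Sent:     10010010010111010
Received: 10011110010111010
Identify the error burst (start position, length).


XOR: 00001100000000000

Burst at position 4, length 2


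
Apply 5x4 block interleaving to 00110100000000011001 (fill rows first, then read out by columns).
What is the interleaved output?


Matrix:
  0011
  0100
  0000
  0001
  1001
Read columns: 00001010001000010011

00001010001000010011


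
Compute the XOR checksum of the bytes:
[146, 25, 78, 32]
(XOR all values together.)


XOR chain: 146 ^ 25 ^ 78 ^ 32 = 229

229


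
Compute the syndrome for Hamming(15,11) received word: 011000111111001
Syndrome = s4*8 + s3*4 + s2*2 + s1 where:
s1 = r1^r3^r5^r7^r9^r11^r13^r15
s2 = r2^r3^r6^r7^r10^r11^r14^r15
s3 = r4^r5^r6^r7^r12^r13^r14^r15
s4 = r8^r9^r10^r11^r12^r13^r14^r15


s1=1, s2=0, s3=1, s4=0

Syndrome = 5 (error at position 5)


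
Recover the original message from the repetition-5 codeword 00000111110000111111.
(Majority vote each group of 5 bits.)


Groups: 00000, 11111, 00001, 11111
Majority votes: 0101

0101


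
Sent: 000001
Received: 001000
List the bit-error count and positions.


XOR: 001001

2 error(s) at position(s): 2, 5


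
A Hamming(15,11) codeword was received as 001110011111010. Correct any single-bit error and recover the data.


Syndrome = 0: no error detected

Data: 11001111010 (no errors)


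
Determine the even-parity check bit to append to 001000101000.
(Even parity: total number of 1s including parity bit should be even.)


Number of 1s in data: 3
Parity bit: 1

1


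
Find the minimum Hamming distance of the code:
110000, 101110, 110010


Comparing all pairs, minimum distance: 1
Can detect 0 errors, correct 0 errors

1


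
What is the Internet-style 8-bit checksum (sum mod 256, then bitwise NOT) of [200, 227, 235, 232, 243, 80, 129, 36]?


Sum = 1382 mod 256 = 102
Complement = 153

153


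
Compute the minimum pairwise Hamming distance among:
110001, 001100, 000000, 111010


Comparing all pairs, minimum distance: 2
Can detect 1 errors, correct 0 errors

2


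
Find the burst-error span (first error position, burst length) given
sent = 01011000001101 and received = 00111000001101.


XOR: 01100000000000

Burst at position 1, length 2


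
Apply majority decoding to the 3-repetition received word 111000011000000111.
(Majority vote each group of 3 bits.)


Groups: 111, 000, 011, 000, 000, 111
Majority votes: 101001

101001


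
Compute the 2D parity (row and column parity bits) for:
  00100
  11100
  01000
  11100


Row parities: 1111
Column parities: 01100

Row P: 1111, Col P: 01100, Corner: 0


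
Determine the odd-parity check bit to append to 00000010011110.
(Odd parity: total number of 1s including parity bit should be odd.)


Number of 1s in data: 5
Parity bit: 0

0


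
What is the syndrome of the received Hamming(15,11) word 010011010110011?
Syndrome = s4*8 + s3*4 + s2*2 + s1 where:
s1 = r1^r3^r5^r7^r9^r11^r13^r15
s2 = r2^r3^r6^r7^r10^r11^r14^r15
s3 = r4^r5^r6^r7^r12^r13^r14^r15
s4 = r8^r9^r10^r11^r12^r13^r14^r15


s1=1, s2=0, s3=0, s4=1

Syndrome = 9 (error at position 9)


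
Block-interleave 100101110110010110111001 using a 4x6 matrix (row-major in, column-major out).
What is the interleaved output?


Matrix:
  100101
  110110
  010110
  111001
Read columns: 110101110001111001101001

110101110001111001101001


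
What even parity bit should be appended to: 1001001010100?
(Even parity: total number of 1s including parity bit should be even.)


Number of 1s in data: 5
Parity bit: 1

1


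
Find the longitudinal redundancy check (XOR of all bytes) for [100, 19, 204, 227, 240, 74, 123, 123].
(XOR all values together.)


XOR chain: 100 ^ 19 ^ 204 ^ 227 ^ 240 ^ 74 ^ 123 ^ 123 = 226

226


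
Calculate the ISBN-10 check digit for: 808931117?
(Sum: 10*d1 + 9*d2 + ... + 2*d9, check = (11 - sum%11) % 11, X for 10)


Weighted sum: 251
251 mod 11 = 9

Check digit: 2


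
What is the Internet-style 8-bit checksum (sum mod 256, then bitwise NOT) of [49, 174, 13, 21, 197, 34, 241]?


Sum = 729 mod 256 = 217
Complement = 38

38


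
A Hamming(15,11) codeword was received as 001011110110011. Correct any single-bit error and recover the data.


Syndrome = 15: error at position 15

Data: 11110110010 (corrected bit 15)


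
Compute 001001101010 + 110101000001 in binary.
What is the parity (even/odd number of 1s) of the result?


001001101010 = 618
110101000001 = 3393
Sum = 4011 = 111110101011
1s count = 9

odd parity (9 ones in 111110101011)


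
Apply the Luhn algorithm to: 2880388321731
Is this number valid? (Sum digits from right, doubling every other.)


Luhn sum = 59
59 mod 10 = 9

Invalid (Luhn sum mod 10 = 9)


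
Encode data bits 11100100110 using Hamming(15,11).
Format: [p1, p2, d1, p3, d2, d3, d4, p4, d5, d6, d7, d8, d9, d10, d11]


Parity bits: p1=1, p2=0, p3=0, p4=1

101011010100110


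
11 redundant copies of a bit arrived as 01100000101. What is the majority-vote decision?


Ones: 4 out of 11
Threshold: 6

0 (4/11 voted 1)


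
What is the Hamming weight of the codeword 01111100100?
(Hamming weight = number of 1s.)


Counting 1s in 01111100100

6


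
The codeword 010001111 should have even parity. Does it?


Number of 1s: 5

No, parity error (5 ones)


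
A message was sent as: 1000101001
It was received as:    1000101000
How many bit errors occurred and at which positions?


XOR: 0000000001

1 error(s) at position(s): 9


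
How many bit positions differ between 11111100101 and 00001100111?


XOR: 11110000010
Count of 1s: 5

5


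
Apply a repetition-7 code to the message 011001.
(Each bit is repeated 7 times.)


Each bit -> 7 copies

000000011111111111111000000000000001111111


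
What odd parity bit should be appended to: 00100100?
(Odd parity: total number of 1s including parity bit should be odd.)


Number of 1s in data: 2
Parity bit: 1

1


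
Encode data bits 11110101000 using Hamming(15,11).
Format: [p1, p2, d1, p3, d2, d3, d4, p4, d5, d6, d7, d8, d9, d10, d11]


Parity bits: p1=1, p2=0, p3=0, p4=0

101011100101000


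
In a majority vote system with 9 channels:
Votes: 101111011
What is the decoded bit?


Ones: 7 out of 9
Threshold: 5

1 (7/9 voted 1)


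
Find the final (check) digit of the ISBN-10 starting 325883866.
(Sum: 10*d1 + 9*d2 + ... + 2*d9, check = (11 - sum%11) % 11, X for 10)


Weighted sum: 269
269 mod 11 = 5

Check digit: 6


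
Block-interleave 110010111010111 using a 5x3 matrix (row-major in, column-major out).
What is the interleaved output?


Matrix:
  110
  010
  111
  010
  111
Read columns: 101011111100101

101011111100101


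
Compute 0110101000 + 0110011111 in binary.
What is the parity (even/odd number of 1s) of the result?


0110101000 = 424
0110011111 = 415
Sum = 839 = 1101000111
1s count = 6

even parity (6 ones in 1101000111)


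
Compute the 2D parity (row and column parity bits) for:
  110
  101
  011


Row parities: 000
Column parities: 000

Row P: 000, Col P: 000, Corner: 0


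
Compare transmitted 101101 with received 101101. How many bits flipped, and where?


XOR: 000000

0 errors (received matches sent)


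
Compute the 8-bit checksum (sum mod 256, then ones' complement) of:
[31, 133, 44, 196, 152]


Sum = 556 mod 256 = 44
Complement = 211

211


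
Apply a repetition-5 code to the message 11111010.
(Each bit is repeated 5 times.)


Each bit -> 5 copies

1111111111111111111111111000001111100000


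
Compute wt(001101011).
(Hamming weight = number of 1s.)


Counting 1s in 001101011

5


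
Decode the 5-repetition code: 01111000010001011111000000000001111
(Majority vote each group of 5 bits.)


Groups: 01111, 00001, 00010, 11111, 00000, 00000, 01111
Majority votes: 1001001

1001001


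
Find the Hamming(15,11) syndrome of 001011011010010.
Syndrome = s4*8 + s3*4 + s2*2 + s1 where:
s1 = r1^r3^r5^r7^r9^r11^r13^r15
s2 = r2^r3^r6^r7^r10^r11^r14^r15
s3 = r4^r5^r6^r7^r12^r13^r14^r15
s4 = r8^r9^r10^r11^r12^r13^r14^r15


s1=0, s2=0, s3=1, s4=0

Syndrome = 4 (error at position 4)


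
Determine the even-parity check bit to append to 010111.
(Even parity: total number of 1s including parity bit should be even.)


Number of 1s in data: 4
Parity bit: 0

0


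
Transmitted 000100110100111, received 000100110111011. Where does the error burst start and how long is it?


XOR: 000000000011100

Burst at position 10, length 3


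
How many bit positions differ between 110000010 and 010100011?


XOR: 100100001
Count of 1s: 3

3


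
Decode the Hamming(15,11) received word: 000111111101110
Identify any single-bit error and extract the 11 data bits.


Syndrome = 4: error at position 4

Data: 01111101110 (corrected bit 4)


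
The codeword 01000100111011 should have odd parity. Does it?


Number of 1s: 7

Yes, parity is correct (7 ones)


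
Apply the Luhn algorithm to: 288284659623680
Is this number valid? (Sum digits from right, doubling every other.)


Luhn sum = 77
77 mod 10 = 7

Invalid (Luhn sum mod 10 = 7)


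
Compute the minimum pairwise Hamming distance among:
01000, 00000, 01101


Comparing all pairs, minimum distance: 1
Can detect 0 errors, correct 0 errors

1


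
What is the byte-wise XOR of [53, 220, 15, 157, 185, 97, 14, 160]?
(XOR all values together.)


XOR chain: 53 ^ 220 ^ 15 ^ 157 ^ 185 ^ 97 ^ 14 ^ 160 = 13

13


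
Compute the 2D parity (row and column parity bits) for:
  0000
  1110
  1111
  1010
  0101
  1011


Row parities: 010001
Column parities: 0101

Row P: 010001, Col P: 0101, Corner: 0


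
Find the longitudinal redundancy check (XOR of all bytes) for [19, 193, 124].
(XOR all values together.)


XOR chain: 19 ^ 193 ^ 124 = 174

174


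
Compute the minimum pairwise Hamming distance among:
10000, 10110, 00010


Comparing all pairs, minimum distance: 2
Can detect 1 errors, correct 0 errors

2


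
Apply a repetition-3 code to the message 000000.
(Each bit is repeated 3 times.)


Each bit -> 3 copies

000000000000000000


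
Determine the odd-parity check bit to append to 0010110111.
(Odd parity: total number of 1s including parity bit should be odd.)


Number of 1s in data: 6
Parity bit: 1

1


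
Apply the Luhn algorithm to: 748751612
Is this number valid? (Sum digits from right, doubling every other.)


Luhn sum = 45
45 mod 10 = 5

Invalid (Luhn sum mod 10 = 5)


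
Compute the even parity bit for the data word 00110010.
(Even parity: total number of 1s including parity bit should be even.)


Number of 1s in data: 3
Parity bit: 1

1


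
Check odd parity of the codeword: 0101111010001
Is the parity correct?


Number of 1s: 7

Yes, parity is correct (7 ones)


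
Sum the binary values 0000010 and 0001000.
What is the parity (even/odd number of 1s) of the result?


0000010 = 2
0001000 = 8
Sum = 10 = 1010
1s count = 2

even parity (2 ones in 1010)


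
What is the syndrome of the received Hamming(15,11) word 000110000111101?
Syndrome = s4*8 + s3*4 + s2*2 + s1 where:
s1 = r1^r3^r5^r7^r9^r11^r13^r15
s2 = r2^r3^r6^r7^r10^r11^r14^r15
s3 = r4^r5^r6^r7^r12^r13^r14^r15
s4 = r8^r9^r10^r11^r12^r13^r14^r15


s1=0, s2=1, s3=1, s4=1

Syndrome = 14 (error at position 14)


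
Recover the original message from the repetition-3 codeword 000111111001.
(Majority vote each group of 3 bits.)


Groups: 000, 111, 111, 001
Majority votes: 0110

0110


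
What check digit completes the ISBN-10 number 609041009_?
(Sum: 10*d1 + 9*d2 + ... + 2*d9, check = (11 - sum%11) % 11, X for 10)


Weighted sum: 179
179 mod 11 = 3

Check digit: 8


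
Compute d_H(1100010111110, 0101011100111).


XOR: 1001001011001
Count of 1s: 6

6


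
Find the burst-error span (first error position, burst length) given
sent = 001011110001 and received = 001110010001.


XOR: 000101100000

Burst at position 3, length 4


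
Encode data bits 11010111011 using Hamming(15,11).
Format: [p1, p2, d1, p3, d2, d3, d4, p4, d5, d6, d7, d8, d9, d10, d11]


Parity bits: p1=1, p2=0, p3=1, p4=1

101110110111011


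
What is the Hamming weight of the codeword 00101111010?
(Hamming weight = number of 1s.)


Counting 1s in 00101111010

6


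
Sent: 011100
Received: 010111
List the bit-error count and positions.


XOR: 001011

3 error(s) at position(s): 2, 4, 5


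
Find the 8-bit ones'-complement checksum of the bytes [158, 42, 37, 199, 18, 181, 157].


Sum = 792 mod 256 = 24
Complement = 231

231


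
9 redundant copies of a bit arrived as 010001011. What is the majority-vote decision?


Ones: 4 out of 9
Threshold: 5

0 (4/9 voted 1)


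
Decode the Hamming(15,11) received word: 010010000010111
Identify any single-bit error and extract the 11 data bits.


Syndrome = 0: no error detected

Data: 01000010111 (no errors)


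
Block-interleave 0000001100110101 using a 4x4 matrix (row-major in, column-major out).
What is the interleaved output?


Matrix:
  0000
  0011
  0011
  0101
Read columns: 0000000101100111

0000000101100111


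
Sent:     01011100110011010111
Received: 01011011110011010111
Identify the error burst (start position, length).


XOR: 00000111000000000000

Burst at position 5, length 3


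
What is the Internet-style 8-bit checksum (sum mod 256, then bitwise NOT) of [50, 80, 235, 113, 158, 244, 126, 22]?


Sum = 1028 mod 256 = 4
Complement = 251

251


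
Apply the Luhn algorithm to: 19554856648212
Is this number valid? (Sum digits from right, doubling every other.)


Luhn sum = 60
60 mod 10 = 0

Valid (Luhn sum mod 10 = 0)


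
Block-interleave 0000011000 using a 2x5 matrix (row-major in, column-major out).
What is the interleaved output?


Matrix:
  00000
  11000
Read columns: 0101000000

0101000000


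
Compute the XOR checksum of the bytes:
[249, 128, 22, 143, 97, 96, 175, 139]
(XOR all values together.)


XOR chain: 249 ^ 128 ^ 22 ^ 143 ^ 97 ^ 96 ^ 175 ^ 139 = 197

197


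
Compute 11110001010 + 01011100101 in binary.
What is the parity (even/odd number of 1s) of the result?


11110001010 = 1930
01011100101 = 741
Sum = 2671 = 101001101111
1s count = 8

even parity (8 ones in 101001101111)


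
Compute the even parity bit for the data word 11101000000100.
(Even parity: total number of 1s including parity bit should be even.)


Number of 1s in data: 5
Parity bit: 1

1


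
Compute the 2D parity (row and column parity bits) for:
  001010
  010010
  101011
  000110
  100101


Row parities: 00001
Column parities: 010000

Row P: 00001, Col P: 010000, Corner: 1


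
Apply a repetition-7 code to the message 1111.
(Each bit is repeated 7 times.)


Each bit -> 7 copies

1111111111111111111111111111


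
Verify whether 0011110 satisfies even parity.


Number of 1s: 4

Yes, parity is correct (4 ones)


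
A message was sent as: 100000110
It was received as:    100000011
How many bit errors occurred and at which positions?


XOR: 000000101

2 error(s) at position(s): 6, 8


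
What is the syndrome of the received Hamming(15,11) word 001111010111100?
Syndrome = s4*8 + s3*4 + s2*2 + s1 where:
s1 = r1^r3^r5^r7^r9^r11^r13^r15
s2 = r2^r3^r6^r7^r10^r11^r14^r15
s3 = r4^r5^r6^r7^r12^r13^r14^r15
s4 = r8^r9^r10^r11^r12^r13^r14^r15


s1=0, s2=0, s3=1, s4=1

Syndrome = 12 (error at position 12)


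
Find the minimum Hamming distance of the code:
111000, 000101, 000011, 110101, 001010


Comparing all pairs, minimum distance: 2
Can detect 1 errors, correct 0 errors

2


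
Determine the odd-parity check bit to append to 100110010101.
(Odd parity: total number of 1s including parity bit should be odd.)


Number of 1s in data: 6
Parity bit: 1

1


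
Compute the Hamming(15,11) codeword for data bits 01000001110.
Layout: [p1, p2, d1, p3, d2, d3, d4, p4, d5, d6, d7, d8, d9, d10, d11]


Parity bits: p1=0, p2=1, p3=0, p4=1

010010010001110


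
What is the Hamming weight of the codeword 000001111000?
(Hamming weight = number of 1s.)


Counting 1s in 000001111000

4


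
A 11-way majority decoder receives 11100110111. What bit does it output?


Ones: 8 out of 11
Threshold: 6

1 (8/11 voted 1)


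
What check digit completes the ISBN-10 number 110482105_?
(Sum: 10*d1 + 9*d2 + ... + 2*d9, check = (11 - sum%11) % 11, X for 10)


Weighted sum: 119
119 mod 11 = 9

Check digit: 2


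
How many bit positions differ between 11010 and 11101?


XOR: 00111
Count of 1s: 3

3


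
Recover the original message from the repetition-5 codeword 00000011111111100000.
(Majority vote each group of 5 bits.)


Groups: 00000, 01111, 11111, 00000
Majority votes: 0110

0110


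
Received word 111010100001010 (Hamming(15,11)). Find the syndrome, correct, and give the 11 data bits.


Syndrome = 0: no error detected

Data: 11010001010 (no errors)


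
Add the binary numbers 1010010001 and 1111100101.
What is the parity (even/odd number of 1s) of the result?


1010010001 = 657
1111100101 = 997
Sum = 1654 = 11001110110
1s count = 7

odd parity (7 ones in 11001110110)


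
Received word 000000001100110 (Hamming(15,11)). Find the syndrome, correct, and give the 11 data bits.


Syndrome = 0: no error detected

Data: 00001100110 (no errors)


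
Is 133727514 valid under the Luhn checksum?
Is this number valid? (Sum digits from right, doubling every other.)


Luhn sum = 33
33 mod 10 = 3

Invalid (Luhn sum mod 10 = 3)


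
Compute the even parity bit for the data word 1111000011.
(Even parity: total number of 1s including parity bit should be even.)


Number of 1s in data: 6
Parity bit: 0

0


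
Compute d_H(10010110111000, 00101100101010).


XOR: 10111010010010
Count of 1s: 7

7


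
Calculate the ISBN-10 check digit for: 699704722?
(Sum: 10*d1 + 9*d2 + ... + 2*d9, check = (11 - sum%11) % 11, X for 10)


Weighted sum: 320
320 mod 11 = 1

Check digit: X


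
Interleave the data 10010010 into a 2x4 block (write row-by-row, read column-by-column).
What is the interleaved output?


Matrix:
  1001
  0010
Read columns: 10000110

10000110


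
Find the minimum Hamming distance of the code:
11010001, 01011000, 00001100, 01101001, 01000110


Comparing all pairs, minimum distance: 3
Can detect 2 errors, correct 1 errors

3


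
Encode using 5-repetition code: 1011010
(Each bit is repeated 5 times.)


Each bit -> 5 copies

11111000001111111111000001111100000


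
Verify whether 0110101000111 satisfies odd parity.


Number of 1s: 7

Yes, parity is correct (7 ones)


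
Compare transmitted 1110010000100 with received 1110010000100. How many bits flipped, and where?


XOR: 0000000000000

0 errors (received matches sent)


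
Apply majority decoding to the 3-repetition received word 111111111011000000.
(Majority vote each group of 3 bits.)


Groups: 111, 111, 111, 011, 000, 000
Majority votes: 111100

111100


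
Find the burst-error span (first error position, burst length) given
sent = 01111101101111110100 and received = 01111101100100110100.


XOR: 00000000001011000000

Burst at position 10, length 4


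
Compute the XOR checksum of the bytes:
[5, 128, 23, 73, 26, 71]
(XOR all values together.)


XOR chain: 5 ^ 128 ^ 23 ^ 73 ^ 26 ^ 71 = 134

134


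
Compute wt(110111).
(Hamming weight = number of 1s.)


Counting 1s in 110111

5


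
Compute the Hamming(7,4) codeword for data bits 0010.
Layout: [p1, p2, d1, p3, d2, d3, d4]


Parity bits: p1=0, p2=1, p3=1

0101010


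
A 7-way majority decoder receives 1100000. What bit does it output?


Ones: 2 out of 7
Threshold: 4

0 (2/7 voted 1)


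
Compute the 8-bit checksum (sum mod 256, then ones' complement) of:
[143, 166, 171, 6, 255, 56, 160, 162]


Sum = 1119 mod 256 = 95
Complement = 160

160


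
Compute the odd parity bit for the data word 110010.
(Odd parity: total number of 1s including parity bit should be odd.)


Number of 1s in data: 3
Parity bit: 0

0


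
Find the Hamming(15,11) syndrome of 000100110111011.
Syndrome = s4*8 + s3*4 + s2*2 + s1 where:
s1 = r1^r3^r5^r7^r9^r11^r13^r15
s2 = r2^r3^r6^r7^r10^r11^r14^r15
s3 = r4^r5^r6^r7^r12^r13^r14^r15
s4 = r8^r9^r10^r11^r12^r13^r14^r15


s1=1, s2=1, s3=1, s4=0

Syndrome = 7 (error at position 7)


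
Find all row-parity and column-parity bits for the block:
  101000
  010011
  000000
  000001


Row parities: 0101
Column parities: 111010

Row P: 0101, Col P: 111010, Corner: 0


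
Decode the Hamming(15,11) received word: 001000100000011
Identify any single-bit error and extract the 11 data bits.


Syndrome = 5: error at position 5

Data: 11010000011 (corrected bit 5)


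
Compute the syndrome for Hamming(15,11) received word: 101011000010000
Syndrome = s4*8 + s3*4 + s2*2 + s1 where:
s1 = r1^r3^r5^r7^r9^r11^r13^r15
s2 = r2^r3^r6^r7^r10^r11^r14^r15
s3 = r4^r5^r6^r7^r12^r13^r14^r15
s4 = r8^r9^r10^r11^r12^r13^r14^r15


s1=0, s2=1, s3=0, s4=1

Syndrome = 10 (error at position 10)


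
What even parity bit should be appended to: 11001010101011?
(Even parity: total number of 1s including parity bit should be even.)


Number of 1s in data: 8
Parity bit: 0

0


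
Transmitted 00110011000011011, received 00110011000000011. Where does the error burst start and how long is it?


XOR: 00000000000011000

Burst at position 12, length 2


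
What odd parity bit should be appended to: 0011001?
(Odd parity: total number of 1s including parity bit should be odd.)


Number of 1s in data: 3
Parity bit: 0

0


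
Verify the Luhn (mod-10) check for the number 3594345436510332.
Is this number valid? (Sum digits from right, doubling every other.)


Luhn sum = 64
64 mod 10 = 4

Invalid (Luhn sum mod 10 = 4)


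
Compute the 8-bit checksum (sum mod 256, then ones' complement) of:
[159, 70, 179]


Sum = 408 mod 256 = 152
Complement = 103

103


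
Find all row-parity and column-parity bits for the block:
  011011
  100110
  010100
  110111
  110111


Row parities: 01011
Column parities: 101001

Row P: 01011, Col P: 101001, Corner: 1


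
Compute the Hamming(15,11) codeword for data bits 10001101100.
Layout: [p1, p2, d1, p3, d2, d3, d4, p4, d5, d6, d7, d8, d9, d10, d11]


Parity bits: p1=1, p2=0, p3=0, p4=0

101000001101100


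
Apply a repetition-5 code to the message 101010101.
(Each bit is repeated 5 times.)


Each bit -> 5 copies

111110000011111000001111100000111110000011111


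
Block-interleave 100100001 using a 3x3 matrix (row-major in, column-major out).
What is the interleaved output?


Matrix:
  100
  100
  001
Read columns: 110000001

110000001


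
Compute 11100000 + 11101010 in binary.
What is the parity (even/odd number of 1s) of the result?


11100000 = 224
11101010 = 234
Sum = 458 = 111001010
1s count = 5

odd parity (5 ones in 111001010)


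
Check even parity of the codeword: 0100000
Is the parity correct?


Number of 1s: 1

No, parity error (1 ones)


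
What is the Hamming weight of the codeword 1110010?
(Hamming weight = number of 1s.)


Counting 1s in 1110010

4


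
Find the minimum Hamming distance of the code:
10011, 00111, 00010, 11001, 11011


Comparing all pairs, minimum distance: 1
Can detect 0 errors, correct 0 errors

1


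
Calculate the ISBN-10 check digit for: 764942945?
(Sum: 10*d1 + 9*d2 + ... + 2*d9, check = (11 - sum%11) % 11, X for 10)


Weighted sum: 311
311 mod 11 = 3

Check digit: 8


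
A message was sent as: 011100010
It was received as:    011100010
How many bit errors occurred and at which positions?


XOR: 000000000

0 errors (received matches sent)


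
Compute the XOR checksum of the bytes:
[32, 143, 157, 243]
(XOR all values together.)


XOR chain: 32 ^ 143 ^ 157 ^ 243 = 193

193


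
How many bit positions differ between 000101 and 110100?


XOR: 110001
Count of 1s: 3

3


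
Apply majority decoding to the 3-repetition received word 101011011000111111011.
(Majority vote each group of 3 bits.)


Groups: 101, 011, 011, 000, 111, 111, 011
Majority votes: 1110111

1110111


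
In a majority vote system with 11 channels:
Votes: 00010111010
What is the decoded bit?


Ones: 5 out of 11
Threshold: 6

0 (5/11 voted 1)


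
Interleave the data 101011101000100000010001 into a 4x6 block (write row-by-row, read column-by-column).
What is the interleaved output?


Matrix:
  101011
  101000
  100000
  010001
Read columns: 111000011100000010001001

111000011100000010001001


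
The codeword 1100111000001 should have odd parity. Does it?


Number of 1s: 6

No, parity error (6 ones)


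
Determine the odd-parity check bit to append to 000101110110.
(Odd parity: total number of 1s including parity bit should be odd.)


Number of 1s in data: 6
Parity bit: 1

1


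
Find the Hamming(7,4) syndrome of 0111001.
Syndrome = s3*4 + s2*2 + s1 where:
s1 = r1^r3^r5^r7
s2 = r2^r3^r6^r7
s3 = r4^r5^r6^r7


s1=0, s2=1, s3=0

Syndrome = 2 (error at position 2)


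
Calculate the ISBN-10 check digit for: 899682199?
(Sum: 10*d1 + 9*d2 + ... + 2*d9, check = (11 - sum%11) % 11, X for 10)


Weighted sum: 382
382 mod 11 = 8

Check digit: 3


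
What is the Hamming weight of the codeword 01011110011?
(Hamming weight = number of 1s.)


Counting 1s in 01011110011

7


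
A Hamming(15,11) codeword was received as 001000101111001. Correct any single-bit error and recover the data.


Syndrome = 15: error at position 15

Data: 10011111000 (corrected bit 15)


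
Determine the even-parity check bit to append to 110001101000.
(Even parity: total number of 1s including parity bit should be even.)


Number of 1s in data: 5
Parity bit: 1

1


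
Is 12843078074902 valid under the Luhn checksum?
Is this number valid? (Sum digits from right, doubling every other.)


Luhn sum = 60
60 mod 10 = 0

Valid (Luhn sum mod 10 = 0)


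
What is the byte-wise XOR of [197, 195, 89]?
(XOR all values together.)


XOR chain: 197 ^ 195 ^ 89 = 95

95


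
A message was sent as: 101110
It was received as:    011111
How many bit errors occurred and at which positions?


XOR: 110001

3 error(s) at position(s): 0, 1, 5


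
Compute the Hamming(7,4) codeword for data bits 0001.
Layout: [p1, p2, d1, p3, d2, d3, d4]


Parity bits: p1=1, p2=1, p3=1

1101001


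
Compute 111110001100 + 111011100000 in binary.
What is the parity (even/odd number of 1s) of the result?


111110001100 = 3980
111011100000 = 3808
Sum = 7788 = 1111001101100
1s count = 8

even parity (8 ones in 1111001101100)


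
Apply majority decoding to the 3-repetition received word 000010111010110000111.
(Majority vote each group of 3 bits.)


Groups: 000, 010, 111, 010, 110, 000, 111
Majority votes: 0010101

0010101


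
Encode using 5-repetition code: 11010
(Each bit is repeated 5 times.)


Each bit -> 5 copies

1111111111000001111100000


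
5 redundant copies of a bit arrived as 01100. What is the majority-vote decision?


Ones: 2 out of 5
Threshold: 3

0 (2/5 voted 1)


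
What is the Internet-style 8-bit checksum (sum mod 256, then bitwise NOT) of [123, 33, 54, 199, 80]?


Sum = 489 mod 256 = 233
Complement = 22

22


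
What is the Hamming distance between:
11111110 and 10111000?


XOR: 01000110
Count of 1s: 3

3


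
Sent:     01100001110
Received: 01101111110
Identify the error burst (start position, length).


XOR: 00001110000

Burst at position 4, length 3


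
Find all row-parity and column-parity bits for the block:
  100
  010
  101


Row parities: 110
Column parities: 011

Row P: 110, Col P: 011, Corner: 0


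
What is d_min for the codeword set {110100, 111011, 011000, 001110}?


Comparing all pairs, minimum distance: 3
Can detect 2 errors, correct 1 errors

3


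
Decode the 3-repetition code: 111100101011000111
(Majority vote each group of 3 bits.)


Groups: 111, 100, 101, 011, 000, 111
Majority votes: 101101

101101


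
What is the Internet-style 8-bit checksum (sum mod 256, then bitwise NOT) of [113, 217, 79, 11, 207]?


Sum = 627 mod 256 = 115
Complement = 140

140


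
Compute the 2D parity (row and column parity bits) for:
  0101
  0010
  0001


Row parities: 011
Column parities: 0110

Row P: 011, Col P: 0110, Corner: 0


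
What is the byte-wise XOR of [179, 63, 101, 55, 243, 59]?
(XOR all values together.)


XOR chain: 179 ^ 63 ^ 101 ^ 55 ^ 243 ^ 59 = 22

22


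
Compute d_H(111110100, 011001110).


XOR: 100111010
Count of 1s: 5

5


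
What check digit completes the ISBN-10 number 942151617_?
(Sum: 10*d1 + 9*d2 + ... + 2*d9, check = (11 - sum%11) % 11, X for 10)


Weighted sum: 225
225 mod 11 = 5

Check digit: 6


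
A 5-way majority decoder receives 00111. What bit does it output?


Ones: 3 out of 5
Threshold: 3

1 (3/5 voted 1)


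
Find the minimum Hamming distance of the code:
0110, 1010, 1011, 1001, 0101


Comparing all pairs, minimum distance: 1
Can detect 0 errors, correct 0 errors

1


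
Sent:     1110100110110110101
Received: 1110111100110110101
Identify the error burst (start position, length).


XOR: 0000011010000000000

Burst at position 5, length 4


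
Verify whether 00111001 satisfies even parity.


Number of 1s: 4

Yes, parity is correct (4 ones)


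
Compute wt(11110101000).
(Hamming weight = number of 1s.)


Counting 1s in 11110101000

6


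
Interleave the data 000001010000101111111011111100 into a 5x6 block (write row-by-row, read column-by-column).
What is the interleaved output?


Matrix:
  000001
  010000
  101111
  111011
  111100
Read columns: 001110101100111001010011010110

001110101100111001010011010110


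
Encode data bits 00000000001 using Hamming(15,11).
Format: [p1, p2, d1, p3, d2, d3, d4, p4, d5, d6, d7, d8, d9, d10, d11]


Parity bits: p1=1, p2=1, p3=1, p4=1

110100010000001
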